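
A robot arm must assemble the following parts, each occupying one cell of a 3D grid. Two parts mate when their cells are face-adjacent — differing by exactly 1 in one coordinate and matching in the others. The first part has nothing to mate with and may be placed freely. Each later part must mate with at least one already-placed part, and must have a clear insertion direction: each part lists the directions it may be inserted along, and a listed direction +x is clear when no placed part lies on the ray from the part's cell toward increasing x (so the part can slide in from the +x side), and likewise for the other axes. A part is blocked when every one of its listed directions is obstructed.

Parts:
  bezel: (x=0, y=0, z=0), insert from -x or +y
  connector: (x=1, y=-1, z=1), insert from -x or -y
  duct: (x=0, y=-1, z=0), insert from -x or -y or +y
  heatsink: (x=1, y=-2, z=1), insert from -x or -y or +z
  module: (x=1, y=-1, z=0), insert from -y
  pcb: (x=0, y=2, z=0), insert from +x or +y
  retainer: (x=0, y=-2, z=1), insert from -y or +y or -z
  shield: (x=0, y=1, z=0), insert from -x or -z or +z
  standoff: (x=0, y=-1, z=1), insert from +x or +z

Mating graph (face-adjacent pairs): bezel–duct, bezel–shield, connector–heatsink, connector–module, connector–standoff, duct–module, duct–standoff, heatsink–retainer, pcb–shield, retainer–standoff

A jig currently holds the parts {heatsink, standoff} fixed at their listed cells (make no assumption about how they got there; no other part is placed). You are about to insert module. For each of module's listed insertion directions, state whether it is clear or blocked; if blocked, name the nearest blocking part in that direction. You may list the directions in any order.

-y: ray from module(1, -1, 0) has no placed part ⇒ clear

-y: clear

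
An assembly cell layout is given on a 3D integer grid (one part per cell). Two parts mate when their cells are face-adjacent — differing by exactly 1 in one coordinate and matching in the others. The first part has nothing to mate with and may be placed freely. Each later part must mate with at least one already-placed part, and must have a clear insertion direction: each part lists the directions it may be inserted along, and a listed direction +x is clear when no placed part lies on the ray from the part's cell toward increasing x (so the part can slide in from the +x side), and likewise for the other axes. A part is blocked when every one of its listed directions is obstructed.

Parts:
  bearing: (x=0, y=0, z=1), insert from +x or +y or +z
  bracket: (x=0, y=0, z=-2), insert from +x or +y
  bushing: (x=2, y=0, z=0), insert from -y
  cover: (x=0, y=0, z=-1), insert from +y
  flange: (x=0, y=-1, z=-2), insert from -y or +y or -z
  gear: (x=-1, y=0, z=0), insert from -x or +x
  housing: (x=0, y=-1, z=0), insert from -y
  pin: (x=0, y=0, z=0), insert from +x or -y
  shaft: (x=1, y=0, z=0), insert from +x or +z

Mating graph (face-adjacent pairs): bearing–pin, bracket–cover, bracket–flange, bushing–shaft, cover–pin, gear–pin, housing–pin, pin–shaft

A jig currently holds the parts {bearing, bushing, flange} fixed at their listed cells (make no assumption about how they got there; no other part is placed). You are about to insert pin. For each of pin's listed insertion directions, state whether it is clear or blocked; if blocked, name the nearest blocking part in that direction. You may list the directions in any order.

+x: nearest on ray is bushing@(2, 0, 0) ⇒ blocked
-y: ray from pin(0, 0, 0) has no placed part ⇒ clear

+x: blocked by bushing; -y: clear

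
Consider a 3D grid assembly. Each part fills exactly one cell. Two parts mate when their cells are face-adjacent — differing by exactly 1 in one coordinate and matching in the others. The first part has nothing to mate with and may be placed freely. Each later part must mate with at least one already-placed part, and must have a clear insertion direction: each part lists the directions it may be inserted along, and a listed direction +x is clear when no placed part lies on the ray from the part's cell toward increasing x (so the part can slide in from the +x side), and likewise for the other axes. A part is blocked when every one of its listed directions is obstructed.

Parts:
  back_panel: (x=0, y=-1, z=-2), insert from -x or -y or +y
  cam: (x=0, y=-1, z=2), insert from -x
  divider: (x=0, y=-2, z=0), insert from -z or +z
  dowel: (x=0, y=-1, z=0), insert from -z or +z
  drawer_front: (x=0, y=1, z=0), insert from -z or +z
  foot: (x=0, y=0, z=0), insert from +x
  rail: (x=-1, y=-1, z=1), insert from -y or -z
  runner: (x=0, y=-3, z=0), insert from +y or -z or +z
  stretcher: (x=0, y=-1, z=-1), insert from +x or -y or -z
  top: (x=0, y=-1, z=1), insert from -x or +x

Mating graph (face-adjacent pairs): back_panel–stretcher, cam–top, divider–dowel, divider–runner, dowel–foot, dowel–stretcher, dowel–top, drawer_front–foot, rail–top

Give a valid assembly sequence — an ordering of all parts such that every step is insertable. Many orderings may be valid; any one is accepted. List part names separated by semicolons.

1. drawer_front@(0, 1, 0) [-z clear] — {drawer_front}
2. foot@(0, 0, 0) [+x clear] — {drawer_front, foot}
3. dowel@(0, -1, 0) [-z clear] — {dowel, drawer_front, foot}
4. stretcher@(0, -1, -1) [+x clear] — {dowel, drawer_front, foot, stretcher}
5. back_panel@(0, -1, -2) [-x clear] — {back_panel, dowel, drawer_front, foot, stretcher}
6. top@(0, -1, 1) [-x clear] — {back_panel, dowel, drawer_front, foot, stretcher, top}
7. cam@(0, -1, 2) [-x clear] — {back_panel, cam, dowel, drawer_front, foot, stretcher, top}
8. rail@(-1, -1, 1) [-y clear] — {back_panel, cam, dowel, drawer_front, foot, rail, stretcher, top}
9. divider@(0, -2, 0) [-z clear] — {back_panel, cam, divider, dowel, drawer_front, foot, rail, stretcher, top}
10. runner@(0, -3, 0) [-z clear] — {back_panel, cam, divider, dowel, drawer_front, foot, rail, runner, stretcher, top}

drawer_front; foot; dowel; stretcher; back_panel; top; cam; rail; divider; runner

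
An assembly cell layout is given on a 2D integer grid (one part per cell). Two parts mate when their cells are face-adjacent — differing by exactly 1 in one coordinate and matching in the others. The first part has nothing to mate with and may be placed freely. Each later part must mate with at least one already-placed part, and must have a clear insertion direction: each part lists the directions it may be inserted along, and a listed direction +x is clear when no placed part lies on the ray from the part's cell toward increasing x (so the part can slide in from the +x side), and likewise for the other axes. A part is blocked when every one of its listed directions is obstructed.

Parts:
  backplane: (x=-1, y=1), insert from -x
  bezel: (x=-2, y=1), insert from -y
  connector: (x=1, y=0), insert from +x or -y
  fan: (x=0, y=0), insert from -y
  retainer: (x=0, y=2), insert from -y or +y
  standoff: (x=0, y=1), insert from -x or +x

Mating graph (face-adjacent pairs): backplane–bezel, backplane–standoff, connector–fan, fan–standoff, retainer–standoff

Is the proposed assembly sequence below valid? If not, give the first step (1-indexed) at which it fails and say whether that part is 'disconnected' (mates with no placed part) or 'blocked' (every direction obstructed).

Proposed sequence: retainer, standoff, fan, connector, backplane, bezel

1. retainer@(0, 2) [-y clear] — {retainer}
2. standoff@(0, 1) [-x clear] — {retainer, standoff}
3. fan@(0, 0) [-y clear] — {fan, retainer, standoff}
4. connector@(1, 0) [+x clear] — {connector, fan, retainer, standoff}
5. backplane@(-1, 1) [-x clear] — {backplane, connector, fan, retainer, standoff}
6. bezel@(-2, 1) [-y clear] — {backplane, bezel, connector, fan, retainer, standoff}

Valid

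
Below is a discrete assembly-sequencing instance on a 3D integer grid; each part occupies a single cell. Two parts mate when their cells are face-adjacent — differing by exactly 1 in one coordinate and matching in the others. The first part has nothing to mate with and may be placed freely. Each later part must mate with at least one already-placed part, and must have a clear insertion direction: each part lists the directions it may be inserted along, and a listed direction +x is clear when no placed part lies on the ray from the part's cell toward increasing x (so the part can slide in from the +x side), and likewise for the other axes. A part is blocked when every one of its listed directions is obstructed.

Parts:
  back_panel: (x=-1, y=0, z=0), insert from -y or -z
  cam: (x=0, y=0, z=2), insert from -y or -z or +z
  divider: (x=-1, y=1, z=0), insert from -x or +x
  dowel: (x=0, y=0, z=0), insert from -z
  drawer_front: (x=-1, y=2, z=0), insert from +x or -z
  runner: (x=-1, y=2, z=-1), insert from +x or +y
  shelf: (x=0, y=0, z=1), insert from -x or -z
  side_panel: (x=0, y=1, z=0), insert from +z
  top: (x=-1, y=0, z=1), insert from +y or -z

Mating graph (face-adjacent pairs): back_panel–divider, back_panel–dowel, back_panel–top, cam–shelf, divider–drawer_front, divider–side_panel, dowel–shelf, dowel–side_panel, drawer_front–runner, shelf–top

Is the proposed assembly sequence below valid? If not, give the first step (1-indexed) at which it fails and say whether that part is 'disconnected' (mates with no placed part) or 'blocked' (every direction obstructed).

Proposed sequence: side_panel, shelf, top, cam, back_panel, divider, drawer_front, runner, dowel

1. side_panel@(0, 1, 0) [+z clear] — {side_panel}
2. shelf@(0, 0, 1) — no placed neighbour ⇒ disconnected

Invalid at step 2 (disconnected)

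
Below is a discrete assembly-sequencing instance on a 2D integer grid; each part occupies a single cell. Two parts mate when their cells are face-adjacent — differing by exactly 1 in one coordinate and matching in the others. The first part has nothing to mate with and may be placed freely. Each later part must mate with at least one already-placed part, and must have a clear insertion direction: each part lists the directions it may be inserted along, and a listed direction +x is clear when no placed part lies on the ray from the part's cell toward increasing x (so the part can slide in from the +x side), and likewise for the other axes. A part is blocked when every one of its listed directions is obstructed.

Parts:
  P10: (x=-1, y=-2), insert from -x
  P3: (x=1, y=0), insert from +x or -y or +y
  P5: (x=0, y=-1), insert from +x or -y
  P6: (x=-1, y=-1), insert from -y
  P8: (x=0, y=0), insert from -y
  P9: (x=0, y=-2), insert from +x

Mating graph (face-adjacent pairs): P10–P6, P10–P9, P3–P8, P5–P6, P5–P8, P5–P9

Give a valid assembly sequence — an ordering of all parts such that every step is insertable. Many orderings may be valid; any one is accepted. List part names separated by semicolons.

1. P8@(0, 0) [-y clear] — {P8}
2. P3@(1, 0) [+x clear] — {P3, P8}
3. P5@(0, -1) [+x clear] — {P3, P5, P8}
4. P9@(0, -2) [+x clear] — {P3, P5, P8, P9}
5. P6@(-1, -1) [-y clear] — {P3, P5, P6, P8, P9}
6. P10@(-1, -2) [-x clear] — {P10, P3, P5, P6, P8, P9}

P8; P3; P5; P9; P6; P10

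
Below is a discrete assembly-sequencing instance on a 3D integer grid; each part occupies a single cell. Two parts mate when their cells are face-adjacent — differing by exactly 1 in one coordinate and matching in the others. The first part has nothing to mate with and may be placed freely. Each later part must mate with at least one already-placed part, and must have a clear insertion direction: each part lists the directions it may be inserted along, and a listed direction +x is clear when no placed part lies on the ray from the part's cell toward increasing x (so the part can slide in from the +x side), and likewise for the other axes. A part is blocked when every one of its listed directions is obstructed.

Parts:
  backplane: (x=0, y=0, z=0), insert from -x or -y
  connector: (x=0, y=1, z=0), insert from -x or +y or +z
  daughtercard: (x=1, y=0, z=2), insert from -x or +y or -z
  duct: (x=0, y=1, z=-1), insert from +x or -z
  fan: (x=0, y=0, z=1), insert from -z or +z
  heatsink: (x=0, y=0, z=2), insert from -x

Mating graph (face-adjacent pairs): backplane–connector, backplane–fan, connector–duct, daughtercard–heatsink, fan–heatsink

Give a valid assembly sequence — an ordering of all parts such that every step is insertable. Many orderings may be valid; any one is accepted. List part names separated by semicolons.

1. fan@(0, 0, 1) [-z clear] — {fan}
2. heatsink@(0, 0, 2) [-x clear] — {fan, heatsink}
3. daughtercard@(1, 0, 2) [+y clear] — {daughtercard, fan, heatsink}
4. backplane@(0, 0, 0) [-x clear] — {backplane, daughtercard, fan, heatsink}
5. connector@(0, 1, 0) [-x clear] — {backplane, connector, daughtercard, fan, heatsink}
6. duct@(0, 1, -1) [+x clear] — {backplane, connector, daughtercard, duct, fan, heatsink}

fan; heatsink; daughtercard; backplane; connector; duct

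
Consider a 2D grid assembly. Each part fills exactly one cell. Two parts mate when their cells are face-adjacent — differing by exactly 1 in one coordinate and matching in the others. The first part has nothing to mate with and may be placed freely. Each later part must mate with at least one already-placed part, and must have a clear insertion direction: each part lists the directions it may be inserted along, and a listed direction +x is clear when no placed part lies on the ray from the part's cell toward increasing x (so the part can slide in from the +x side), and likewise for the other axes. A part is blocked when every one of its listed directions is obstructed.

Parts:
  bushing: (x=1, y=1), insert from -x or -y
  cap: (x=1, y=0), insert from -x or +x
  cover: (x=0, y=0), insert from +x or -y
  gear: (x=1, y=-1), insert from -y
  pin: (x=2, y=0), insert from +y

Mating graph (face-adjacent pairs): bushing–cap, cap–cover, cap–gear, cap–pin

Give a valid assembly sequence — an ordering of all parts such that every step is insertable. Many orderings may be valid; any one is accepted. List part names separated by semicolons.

1. cap@(1, 0) [-x clear] — {cap}
2. pin@(2, 0) [+y clear] — {cap, pin}
3. gear@(1, -1) [-y clear] — {cap, gear, pin}
4. cover@(0, 0) [-y clear] — {cap, cover, gear, pin}
5. bushing@(1, 1) [-x clear] — {bushing, cap, cover, gear, pin}

cap; pin; gear; cover; bushing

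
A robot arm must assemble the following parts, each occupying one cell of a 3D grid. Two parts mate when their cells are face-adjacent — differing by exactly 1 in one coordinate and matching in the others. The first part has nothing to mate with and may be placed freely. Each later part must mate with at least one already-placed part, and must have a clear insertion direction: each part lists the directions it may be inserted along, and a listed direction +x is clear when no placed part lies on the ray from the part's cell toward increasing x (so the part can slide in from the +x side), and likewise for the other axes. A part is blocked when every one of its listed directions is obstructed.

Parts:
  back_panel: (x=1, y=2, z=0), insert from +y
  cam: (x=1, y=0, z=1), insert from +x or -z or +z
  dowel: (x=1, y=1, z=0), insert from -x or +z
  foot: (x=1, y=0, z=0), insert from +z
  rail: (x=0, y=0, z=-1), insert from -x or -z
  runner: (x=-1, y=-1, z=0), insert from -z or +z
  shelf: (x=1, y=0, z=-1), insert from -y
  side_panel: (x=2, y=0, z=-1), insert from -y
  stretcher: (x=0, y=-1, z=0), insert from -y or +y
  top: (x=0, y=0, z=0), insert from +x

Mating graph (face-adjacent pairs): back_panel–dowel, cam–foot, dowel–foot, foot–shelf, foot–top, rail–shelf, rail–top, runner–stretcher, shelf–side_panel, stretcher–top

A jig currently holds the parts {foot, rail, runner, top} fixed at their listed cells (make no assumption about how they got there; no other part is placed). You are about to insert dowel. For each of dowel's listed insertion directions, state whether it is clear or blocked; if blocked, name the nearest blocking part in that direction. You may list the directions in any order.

+z: clear; -x: clear

-x: ray from dowel(1, 1, 0) has no placed part ⇒ clear
+z: ray from dowel(1, 1, 0) has no placed part ⇒ clear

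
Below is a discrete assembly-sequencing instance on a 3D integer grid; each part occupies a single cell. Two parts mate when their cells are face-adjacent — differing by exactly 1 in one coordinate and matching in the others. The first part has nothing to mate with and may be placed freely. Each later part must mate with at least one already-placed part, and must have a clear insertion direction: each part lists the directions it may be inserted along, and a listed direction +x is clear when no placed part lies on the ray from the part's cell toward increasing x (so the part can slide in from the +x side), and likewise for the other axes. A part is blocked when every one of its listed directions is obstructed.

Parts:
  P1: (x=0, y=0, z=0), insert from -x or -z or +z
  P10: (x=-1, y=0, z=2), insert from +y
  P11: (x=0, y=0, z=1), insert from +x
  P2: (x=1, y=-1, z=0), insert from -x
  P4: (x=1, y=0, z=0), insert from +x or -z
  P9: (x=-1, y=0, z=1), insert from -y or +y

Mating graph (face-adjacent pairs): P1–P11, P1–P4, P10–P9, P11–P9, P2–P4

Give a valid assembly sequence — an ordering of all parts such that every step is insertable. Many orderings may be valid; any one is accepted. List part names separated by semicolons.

P9; P10; P11; P1; P4; P2

1. P9@(-1, 0, 1) [-y clear] — {P9}
2. P10@(-1, 0, 2) [+y clear] — {P10, P9}
3. P11@(0, 0, 1) [+x clear] — {P10, P11, P9}
4. P1@(0, 0, 0) [-x clear] — {P1, P10, P11, P9}
5. P4@(1, 0, 0) [+x clear] — {P1, P10, P11, P4, P9}
6. P2@(1, -1, 0) [-x clear] — {P1, P10, P11, P2, P4, P9}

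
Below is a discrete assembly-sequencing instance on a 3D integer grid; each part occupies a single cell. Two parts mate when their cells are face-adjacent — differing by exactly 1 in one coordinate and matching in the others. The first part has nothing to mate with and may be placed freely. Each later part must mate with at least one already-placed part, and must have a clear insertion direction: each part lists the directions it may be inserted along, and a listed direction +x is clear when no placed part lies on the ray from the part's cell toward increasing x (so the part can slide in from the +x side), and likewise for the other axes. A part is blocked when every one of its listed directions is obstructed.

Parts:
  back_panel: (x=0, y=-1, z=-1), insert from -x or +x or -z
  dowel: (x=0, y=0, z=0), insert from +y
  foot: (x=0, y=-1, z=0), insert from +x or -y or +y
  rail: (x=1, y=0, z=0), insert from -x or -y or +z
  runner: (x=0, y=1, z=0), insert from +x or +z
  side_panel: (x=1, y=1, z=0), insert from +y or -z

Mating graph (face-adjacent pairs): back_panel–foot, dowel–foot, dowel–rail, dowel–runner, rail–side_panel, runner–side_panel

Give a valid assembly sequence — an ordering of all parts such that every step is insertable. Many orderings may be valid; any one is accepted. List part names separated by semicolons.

back_panel; foot; dowel; runner; side_panel; rail

1. back_panel@(0, -1, -1) [-x clear] — {back_panel}
2. foot@(0, -1, 0) [+x clear] — {back_panel, foot}
3. dowel@(0, 0, 0) [+y clear] — {back_panel, dowel, foot}
4. runner@(0, 1, 0) [+x clear] — {back_panel, dowel, foot, runner}
5. side_panel@(1, 1, 0) [+y clear] — {back_panel, dowel, foot, runner, side_panel}
6. rail@(1, 0, 0) [-y clear] — {back_panel, dowel, foot, rail, runner, side_panel}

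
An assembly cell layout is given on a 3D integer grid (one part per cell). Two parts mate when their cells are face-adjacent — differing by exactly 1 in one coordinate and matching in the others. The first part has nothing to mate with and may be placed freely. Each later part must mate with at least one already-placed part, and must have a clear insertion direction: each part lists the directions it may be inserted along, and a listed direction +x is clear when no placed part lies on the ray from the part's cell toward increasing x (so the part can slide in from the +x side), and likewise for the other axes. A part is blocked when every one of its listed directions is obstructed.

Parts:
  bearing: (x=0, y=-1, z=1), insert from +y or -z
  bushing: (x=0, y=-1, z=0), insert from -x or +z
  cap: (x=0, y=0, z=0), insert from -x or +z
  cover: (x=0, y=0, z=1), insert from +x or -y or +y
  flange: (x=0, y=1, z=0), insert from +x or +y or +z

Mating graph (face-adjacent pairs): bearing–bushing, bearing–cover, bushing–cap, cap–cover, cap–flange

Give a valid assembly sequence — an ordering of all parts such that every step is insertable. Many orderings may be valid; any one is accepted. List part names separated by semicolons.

1. flange@(0, 1, 0) [+x clear] — {flange}
2. cap@(0, 0, 0) [-x clear] — {cap, flange}
3. bushing@(0, -1, 0) [-x clear] — {bushing, cap, flange}
4. bearing@(0, -1, 1) [+y clear] — {bearing, bushing, cap, flange}
5. cover@(0, 0, 1) [+x clear] — {bearing, bushing, cap, cover, flange}

flange; cap; bushing; bearing; cover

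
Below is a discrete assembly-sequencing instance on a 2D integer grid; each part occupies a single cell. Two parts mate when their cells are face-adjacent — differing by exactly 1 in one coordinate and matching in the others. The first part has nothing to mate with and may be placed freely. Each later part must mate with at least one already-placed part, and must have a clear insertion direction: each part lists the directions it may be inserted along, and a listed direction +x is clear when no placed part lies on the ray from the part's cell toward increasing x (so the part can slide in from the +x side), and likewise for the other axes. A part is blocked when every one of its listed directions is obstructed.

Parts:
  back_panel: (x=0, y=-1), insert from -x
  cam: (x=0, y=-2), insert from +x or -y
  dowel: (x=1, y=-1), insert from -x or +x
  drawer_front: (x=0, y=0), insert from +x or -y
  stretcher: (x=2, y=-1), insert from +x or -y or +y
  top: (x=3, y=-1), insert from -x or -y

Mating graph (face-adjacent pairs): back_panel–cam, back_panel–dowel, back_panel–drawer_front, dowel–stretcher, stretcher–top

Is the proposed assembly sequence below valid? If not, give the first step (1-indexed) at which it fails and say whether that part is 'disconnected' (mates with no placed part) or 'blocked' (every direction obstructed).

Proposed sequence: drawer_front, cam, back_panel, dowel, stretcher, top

1. drawer_front@(0, 0) [+x clear] — {drawer_front}
2. cam@(0, -2) — no placed neighbour ⇒ disconnected

Invalid at step 2 (disconnected)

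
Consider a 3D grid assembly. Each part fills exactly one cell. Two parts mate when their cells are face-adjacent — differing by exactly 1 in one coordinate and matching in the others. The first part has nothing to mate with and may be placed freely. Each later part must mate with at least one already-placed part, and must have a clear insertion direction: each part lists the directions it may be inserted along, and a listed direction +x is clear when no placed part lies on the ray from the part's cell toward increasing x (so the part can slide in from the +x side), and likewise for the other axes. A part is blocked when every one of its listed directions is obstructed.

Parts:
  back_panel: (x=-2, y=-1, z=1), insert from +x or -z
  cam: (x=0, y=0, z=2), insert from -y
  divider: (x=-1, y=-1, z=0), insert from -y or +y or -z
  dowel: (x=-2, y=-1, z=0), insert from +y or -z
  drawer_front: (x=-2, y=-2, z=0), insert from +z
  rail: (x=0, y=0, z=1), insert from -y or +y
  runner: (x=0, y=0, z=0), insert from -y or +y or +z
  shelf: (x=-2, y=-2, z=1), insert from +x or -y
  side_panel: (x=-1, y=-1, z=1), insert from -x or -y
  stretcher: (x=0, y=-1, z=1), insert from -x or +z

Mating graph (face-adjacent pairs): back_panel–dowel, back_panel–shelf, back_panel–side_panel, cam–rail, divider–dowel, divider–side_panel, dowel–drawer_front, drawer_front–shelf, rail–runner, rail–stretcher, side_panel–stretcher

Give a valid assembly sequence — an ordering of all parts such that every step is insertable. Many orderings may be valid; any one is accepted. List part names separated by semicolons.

1. divider@(-1, -1, 0) [-y clear] — {divider}
2. side_panel@(-1, -1, 1) [-x clear] — {divider, side_panel}
3. back_panel@(-2, -1, 1) [-z clear] — {back_panel, divider, side_panel}
4. stretcher@(0, -1, 1) [+z clear] — {back_panel, divider, side_panel, stretcher}
5. rail@(0, 0, 1) [+y clear] — {back_panel, divider, rail, side_panel, stretcher}
6. cam@(0, 0, 2) [-y clear] — {back_panel, cam, divider, rail, side_panel, stretcher}
7. runner@(0, 0, 0) [-y clear] — {back_panel, cam, divider, rail, runner, side_panel, stretcher}
8. dowel@(-2, -1, 0) [+y clear] — {back_panel, cam, divider, dowel, rail, runner, side_panel, stretcher}
9. drawer_front@(-2, -2, 0) [+z clear] — {back_panel, cam, divider, dowel, drawer_front, rail, runner, side_panel, stretcher}
10. shelf@(-2, -2, 1) [+x clear] — {back_panel, cam, divider, dowel, drawer_front, rail, runner, shelf, side_panel, stretcher}

divider; side_panel; back_panel; stretcher; rail; cam; runner; dowel; drawer_front; shelf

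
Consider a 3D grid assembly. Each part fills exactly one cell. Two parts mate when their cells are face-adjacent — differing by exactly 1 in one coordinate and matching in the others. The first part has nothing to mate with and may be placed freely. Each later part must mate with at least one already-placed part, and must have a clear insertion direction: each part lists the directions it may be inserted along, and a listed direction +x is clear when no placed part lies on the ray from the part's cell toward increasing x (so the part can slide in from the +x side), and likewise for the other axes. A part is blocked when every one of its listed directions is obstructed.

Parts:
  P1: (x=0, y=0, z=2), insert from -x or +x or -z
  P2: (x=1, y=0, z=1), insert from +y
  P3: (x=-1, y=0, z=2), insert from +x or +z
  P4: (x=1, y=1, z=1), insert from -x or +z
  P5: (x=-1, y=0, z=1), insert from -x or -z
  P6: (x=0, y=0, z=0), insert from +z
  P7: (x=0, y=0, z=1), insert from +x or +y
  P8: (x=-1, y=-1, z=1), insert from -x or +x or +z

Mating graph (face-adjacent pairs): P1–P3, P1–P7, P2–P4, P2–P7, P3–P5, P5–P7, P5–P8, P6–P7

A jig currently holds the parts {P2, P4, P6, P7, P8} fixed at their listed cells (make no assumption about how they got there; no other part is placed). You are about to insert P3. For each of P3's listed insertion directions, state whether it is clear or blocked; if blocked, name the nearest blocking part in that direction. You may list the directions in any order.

+x: clear; +z: clear

+x: ray from P3(-1, 0, 2) has no placed part ⇒ clear
+z: ray from P3(-1, 0, 2) has no placed part ⇒ clear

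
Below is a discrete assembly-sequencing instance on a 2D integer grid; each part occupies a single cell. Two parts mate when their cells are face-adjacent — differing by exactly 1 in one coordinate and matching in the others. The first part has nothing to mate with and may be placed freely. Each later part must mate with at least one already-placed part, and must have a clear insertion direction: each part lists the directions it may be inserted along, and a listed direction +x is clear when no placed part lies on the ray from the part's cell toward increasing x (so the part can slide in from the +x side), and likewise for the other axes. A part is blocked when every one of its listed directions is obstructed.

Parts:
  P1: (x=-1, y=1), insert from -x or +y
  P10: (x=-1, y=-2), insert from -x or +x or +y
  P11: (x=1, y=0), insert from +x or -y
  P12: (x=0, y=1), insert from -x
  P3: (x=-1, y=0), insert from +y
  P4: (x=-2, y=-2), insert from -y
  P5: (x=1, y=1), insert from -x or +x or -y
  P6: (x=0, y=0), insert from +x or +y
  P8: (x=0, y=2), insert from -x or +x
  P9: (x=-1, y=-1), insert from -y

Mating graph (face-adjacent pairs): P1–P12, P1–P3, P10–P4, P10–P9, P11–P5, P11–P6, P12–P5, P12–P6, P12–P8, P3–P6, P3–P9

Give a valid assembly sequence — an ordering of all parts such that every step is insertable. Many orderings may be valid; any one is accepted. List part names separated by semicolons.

P12; P6; P3; P1; P11; P8; P5; P9; P10; P4

1. P12@(0, 1) [-x clear] — {P12}
2. P6@(0, 0) [+x clear] — {P12, P6}
3. P3@(-1, 0) [+y clear] — {P12, P3, P6}
4. P1@(-1, 1) [-x clear] — {P1, P12, P3, P6}
5. P11@(1, 0) [+x clear] — {P1, P11, P12, P3, P6}
6. P8@(0, 2) [-x clear] — {P1, P11, P12, P3, P6, P8}
7. P5@(1, 1) [+x clear] — {P1, P11, P12, P3, P5, P6, P8}
8. P9@(-1, -1) [-y clear] — {P1, P11, P12, P3, P5, P6, P8, P9}
9. P10@(-1, -2) [-x clear] — {P1, P10, P11, P12, P3, P5, P6, P8, P9}
10. P4@(-2, -2) [-y clear] — {P1, P10, P11, P12, P3, P4, P5, P6, P8, P9}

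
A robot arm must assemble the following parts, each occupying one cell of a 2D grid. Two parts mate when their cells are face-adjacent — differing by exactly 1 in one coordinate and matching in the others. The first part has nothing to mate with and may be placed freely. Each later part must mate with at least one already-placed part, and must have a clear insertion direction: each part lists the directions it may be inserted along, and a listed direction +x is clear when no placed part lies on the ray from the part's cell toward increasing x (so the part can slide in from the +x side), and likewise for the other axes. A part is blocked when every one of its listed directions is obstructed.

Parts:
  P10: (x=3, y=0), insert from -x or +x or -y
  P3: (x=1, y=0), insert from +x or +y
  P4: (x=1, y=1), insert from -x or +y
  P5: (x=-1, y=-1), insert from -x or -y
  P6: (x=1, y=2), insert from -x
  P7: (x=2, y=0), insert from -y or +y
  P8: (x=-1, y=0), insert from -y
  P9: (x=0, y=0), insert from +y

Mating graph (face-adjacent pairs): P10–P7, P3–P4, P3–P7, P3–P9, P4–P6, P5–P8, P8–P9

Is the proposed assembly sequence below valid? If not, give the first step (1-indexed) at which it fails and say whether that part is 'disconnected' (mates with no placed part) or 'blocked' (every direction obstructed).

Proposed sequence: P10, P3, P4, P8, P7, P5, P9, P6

1. P10@(3, 0) [-x clear] — {P10}
2. P3@(1, 0) — no placed neighbour ⇒ disconnected

Invalid at step 2 (disconnected)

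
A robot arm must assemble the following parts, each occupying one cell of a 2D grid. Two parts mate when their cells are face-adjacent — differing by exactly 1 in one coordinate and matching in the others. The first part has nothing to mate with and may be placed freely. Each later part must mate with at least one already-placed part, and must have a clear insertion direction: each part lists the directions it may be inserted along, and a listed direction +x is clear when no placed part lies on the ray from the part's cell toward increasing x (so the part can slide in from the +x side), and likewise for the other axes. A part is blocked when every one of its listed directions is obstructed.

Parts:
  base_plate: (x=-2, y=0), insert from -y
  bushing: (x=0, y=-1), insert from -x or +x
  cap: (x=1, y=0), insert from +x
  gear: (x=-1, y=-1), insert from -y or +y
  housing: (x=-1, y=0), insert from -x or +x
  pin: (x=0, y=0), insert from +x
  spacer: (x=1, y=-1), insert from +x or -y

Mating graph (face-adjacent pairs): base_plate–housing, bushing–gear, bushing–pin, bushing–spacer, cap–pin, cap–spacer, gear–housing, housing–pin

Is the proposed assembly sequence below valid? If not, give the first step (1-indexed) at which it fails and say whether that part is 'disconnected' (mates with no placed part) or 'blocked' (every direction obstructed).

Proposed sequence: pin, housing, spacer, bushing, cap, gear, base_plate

Invalid at step 3 (disconnected)

1. pin@(0, 0) [+x clear] — {pin}
2. housing@(-1, 0) [-x clear] — {housing, pin}
3. spacer@(1, -1) — no placed neighbour ⇒ disconnected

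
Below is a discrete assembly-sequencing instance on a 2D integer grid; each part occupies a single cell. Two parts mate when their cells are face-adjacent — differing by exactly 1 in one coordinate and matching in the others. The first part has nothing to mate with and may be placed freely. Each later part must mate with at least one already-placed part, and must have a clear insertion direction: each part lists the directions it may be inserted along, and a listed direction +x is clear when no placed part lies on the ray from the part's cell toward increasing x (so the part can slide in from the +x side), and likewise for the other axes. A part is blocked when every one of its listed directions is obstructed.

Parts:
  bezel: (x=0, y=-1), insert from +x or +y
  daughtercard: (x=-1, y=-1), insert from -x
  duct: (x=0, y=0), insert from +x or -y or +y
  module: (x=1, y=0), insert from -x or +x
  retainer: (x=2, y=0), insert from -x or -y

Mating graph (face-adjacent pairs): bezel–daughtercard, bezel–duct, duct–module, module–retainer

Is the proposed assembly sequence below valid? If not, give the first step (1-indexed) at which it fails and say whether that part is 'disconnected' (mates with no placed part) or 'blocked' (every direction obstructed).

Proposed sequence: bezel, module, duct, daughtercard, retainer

1. bezel@(0, -1) [+x clear] — {bezel}
2. module@(1, 0) — no placed neighbour ⇒ disconnected

Invalid at step 2 (disconnected)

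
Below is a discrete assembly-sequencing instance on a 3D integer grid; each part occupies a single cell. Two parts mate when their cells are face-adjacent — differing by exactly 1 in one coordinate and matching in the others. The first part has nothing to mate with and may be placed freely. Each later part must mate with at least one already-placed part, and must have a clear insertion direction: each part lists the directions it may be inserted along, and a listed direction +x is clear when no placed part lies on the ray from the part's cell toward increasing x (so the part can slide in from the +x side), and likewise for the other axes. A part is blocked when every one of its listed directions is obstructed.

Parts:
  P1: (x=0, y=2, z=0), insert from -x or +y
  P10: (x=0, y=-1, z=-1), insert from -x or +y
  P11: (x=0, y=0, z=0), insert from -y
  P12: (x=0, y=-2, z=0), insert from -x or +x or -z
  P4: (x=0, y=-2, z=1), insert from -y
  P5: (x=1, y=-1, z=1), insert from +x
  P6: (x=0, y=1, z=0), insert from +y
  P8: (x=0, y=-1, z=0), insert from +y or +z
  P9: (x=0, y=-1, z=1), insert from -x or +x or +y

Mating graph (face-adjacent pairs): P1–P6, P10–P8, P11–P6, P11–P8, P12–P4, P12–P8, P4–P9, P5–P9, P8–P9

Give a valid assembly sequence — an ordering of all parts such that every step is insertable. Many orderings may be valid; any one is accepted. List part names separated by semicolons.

1. P6@(0, 1, 0) [+y clear] — {P6}
2. P1@(0, 2, 0) [-x clear] — {P1, P6}
3. P11@(0, 0, 0) [-y clear] — {P1, P11, P6}
4. P8@(0, -1, 0) [+z clear] — {P1, P11, P6, P8}
5. P9@(0, -1, 1) [-x clear] — {P1, P11, P6, P8, P9}
6. P5@(1, -1, 1) [+x clear] — {P1, P11, P5, P6, P8, P9}
7. P12@(0, -2, 0) [-x clear] — {P1, P11, P12, P5, P6, P8, P9}
8. P4@(0, -2, 1) [-y clear] — {P1, P11, P12, P4, P5, P6, P8, P9}
9. P10@(0, -1, -1) [-x clear] — {P1, P10, P11, P12, P4, P5, P6, P8, P9}

P6; P1; P11; P8; P9; P5; P12; P4; P10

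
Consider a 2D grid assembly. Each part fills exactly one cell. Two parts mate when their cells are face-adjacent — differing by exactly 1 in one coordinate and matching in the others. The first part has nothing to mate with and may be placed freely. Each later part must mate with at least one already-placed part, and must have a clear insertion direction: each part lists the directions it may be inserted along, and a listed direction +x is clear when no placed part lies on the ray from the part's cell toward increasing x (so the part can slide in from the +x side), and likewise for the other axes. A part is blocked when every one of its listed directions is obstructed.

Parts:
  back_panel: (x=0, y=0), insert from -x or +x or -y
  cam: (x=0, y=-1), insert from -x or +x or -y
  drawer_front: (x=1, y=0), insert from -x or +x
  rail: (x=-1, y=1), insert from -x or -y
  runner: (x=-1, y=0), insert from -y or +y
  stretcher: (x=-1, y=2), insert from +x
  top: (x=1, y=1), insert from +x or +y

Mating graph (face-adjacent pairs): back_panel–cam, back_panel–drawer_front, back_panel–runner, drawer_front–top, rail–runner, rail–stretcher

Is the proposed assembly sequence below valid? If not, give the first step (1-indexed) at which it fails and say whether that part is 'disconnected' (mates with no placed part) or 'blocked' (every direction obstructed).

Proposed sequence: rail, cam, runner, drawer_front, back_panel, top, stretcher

1. rail@(-1, 1) [-x clear] — {rail}
2. cam@(0, -1) — no placed neighbour ⇒ disconnected

Invalid at step 2 (disconnected)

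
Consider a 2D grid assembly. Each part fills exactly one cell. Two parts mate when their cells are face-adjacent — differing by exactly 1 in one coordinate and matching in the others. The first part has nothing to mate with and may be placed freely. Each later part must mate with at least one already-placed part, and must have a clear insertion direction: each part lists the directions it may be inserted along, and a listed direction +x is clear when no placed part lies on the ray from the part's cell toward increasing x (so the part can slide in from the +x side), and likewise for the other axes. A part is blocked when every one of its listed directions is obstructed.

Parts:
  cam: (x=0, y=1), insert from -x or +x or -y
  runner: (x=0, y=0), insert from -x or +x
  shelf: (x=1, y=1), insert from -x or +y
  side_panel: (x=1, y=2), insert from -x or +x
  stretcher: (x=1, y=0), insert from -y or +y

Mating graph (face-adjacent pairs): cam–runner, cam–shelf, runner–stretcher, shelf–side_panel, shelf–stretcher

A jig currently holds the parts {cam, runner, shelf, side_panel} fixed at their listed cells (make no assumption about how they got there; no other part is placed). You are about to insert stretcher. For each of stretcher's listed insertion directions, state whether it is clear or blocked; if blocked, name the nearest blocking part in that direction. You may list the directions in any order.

-y: ray from stretcher(1, 0) has no placed part ⇒ clear
+y: nearest on ray is shelf@(1, 1) ⇒ blocked

+y: blocked by shelf; -y: clear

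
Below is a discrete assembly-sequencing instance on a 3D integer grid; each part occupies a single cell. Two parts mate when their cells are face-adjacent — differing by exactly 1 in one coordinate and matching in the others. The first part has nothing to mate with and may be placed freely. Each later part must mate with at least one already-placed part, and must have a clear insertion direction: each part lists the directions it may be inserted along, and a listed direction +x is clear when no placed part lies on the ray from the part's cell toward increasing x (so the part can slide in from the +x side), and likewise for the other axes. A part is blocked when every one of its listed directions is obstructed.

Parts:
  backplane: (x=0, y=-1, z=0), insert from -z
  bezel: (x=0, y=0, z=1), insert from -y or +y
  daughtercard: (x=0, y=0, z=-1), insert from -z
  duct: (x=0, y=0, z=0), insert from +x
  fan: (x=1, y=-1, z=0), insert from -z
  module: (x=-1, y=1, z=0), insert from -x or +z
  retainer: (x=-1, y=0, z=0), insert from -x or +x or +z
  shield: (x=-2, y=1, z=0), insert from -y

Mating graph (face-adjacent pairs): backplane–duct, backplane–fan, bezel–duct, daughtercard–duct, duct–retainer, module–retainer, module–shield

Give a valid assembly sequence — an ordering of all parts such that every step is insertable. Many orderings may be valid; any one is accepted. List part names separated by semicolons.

1. backplane@(0, -1, 0) [-z clear] — {backplane}
2. fan@(1, -1, 0) [-z clear] — {backplane, fan}
3. duct@(0, 0, 0) [+x clear] — {backplane, duct, fan}
4. bezel@(0, 0, 1) [-y clear] — {backplane, bezel, duct, fan}
5. daughtercard@(0, 0, -1) [-z clear] — {backplane, bezel, daughtercard, duct, fan}
6. retainer@(-1, 0, 0) [-x clear] — {backplane, bezel, daughtercard, duct, fan, retainer}
7. module@(-1, 1, 0) [-x clear] — {backplane, bezel, daughtercard, duct, fan, module, retainer}
8. shield@(-2, 1, 0) [-y clear] — {backplane, bezel, daughtercard, duct, fan, module, retainer, shield}

backplane; fan; duct; bezel; daughtercard; retainer; module; shield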